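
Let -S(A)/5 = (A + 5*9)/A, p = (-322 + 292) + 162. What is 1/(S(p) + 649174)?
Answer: 44/28563361 ≈ 1.5404e-6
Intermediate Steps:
p = 132 (p = -30 + 162 = 132)
S(A) = -5*(45 + A)/A (S(A) = -5*(A + 5*9)/A = -5*(A + 45)/A = -5*(45 + A)/A)
1/(S(p) + 649174) = 1/((-5 - 225/132) + 649174) = 1/((-5 - 225*1/132) + 649174) = 1/((-5 - 75/44) + 649174) = 1/(-295/44 + 649174) = 1/(28563361/44) = 44/28563361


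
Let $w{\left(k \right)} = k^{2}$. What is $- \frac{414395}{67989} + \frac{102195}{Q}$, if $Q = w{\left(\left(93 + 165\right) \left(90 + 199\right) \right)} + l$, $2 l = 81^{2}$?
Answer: $- \frac{511960007551405}{83996558671029} \approx -6.095$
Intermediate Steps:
$l = \frac{6561}{2}$ ($l = \frac{81^{2}}{2} = \frac{1}{2} \cdot 6561 = \frac{6561}{2} \approx 3280.5$)
$Q = \frac{11118990249}{2}$ ($Q = \left(\left(93 + 165\right) \left(90 + 199\right)\right)^{2} + \frac{6561}{2} = \left(258 \cdot 289\right)^{2} + \frac{6561}{2} = 74562^{2} + \frac{6561}{2} = 5559491844 + \frac{6561}{2} = \frac{11118990249}{2} \approx 5.5595 \cdot 10^{9}$)
$- \frac{414395}{67989} + \frac{102195}{Q} = - \frac{414395}{67989} + \frac{102195}{\frac{11118990249}{2}} = \left(-414395\right) \frac{1}{67989} + 102195 \cdot \frac{2}{11118990249} = - \frac{414395}{67989} + \frac{22710}{1235443361} = - \frac{511960007551405}{83996558671029}$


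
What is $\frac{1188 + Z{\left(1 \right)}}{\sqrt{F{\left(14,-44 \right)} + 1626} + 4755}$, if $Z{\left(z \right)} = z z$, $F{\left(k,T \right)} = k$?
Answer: $\frac{1130739}{4521677} - \frac{2378 \sqrt{410}}{22608385} \approx 0.24794$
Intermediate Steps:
$Z{\left(z \right)} = z^{2}$
$\frac{1188 + Z{\left(1 \right)}}{\sqrt{F{\left(14,-44 \right)} + 1626} + 4755} = \frac{1188 + 1^{2}}{\sqrt{14 + 1626} + 4755} = \frac{1188 + 1}{\sqrt{1640} + 4755} = \frac{1189}{2 \sqrt{410} + 4755} = \frac{1189}{4755 + 2 \sqrt{410}}$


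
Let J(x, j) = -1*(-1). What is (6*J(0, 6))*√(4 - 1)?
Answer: 6*√3 ≈ 10.392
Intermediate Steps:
J(x, j) = 1
(6*J(0, 6))*√(4 - 1) = (6*1)*√(4 - 1) = 6*√3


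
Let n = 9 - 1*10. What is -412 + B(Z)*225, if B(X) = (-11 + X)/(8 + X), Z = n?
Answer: -5584/7 ≈ -797.71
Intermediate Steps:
n = -1 (n = 9 - 10 = -1)
Z = -1
B(X) = (-11 + X)/(8 + X)
-412 + B(Z)*225 = -412 + ((-11 - 1)/(8 - 1))*225 = -412 + (-12/7)*225 = -412 + ((⅐)*(-12))*225 = -412 - 12/7*225 = -412 - 2700/7 = -5584/7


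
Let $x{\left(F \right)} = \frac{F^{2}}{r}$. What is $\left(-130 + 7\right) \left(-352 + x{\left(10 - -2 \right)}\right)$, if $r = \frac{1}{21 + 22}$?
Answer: $-718320$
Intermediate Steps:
$r = \frac{1}{43} \approx 0.023256$
$x{\left(F \right)} = 43 F^{2}$ ($x{\left(F \right)} = F^{2} \frac{1}{\frac{1}{43}} = F^{2} \cdot 43 = 43 F^{2}$)
$\left(-130 + 7\right) \left(-352 + x{\left(10 - -2 \right)}\right) = \left(-130 + 7\right) \left(-352 + 43 \left(10 - -2\right)^{2}\right) = - 123 \left(-352 + 43 \left(10 + 2\right)^{2}\right) = - 123 \left(-352 + 43 \cdot 12^{2}\right) = - 123 \left(-352 + 43 \cdot 144\right) = - 123 \left(-352 + 6192\right) = \left(-123\right) 5840 = -718320$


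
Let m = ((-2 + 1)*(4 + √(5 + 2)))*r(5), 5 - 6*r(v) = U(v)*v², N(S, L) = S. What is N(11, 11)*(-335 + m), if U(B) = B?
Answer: -2805 + 220*√7 ≈ -2222.9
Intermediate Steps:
r(v) = ⅚ - v³/6 (r(v) = ⅚ - v*v²/6 = ⅚ - v³/6)
m = 80 + 20*√7 (m = ((-2 + 1)*(4 + √(5 + 2)))*(⅚ - ⅙*5³) = (-(4 + √7))*(⅚ - ⅙*125) = (-4 - √7)*(⅚ - 125/6) = (-4 - √7)*(-20) = 80 + 20*√7 ≈ 132.92)
N(11, 11)*(-335 + m) = 11*(-335 + (80 + 20*√7)) = 11*(-255 + 20*√7) = -2805 + 220*√7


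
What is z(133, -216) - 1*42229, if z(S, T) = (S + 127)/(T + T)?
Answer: -4560797/108 ≈ -42230.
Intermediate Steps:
z(S, T) = (127 + S)/(2*T) (z(S, T) = (127 + S)/((2*T)) = (127 + S)*(1/(2*T)) = (127 + S)/(2*T))
z(133, -216) - 1*42229 = (½)*(127 + 133)/(-216) - 1*42229 = (½)*(-1/216)*260 - 42229 = -65/108 - 42229 = -4560797/108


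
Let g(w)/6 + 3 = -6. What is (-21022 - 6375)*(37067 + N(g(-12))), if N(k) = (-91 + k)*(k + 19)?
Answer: -1154564374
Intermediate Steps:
g(w) = -54 (g(w) = -18 + 6*(-6) = -18 - 36 = -54)
N(k) = (-91 + k)*(19 + k)
(-21022 - 6375)*(37067 + N(g(-12))) = (-21022 - 6375)*(37067 + (-1729 + (-54)² - 72*(-54))) = -27397*(37067 + (-1729 + 2916 + 3888)) = -27397*(37067 + 5075) = -27397*42142 = -1154564374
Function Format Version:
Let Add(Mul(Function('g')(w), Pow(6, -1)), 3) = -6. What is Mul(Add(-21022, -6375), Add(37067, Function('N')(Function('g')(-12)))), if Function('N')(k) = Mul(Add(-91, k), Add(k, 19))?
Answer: -1154564374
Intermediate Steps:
Function('g')(w) = -54 (Function('g')(w) = Add(-18, Mul(6, -6)) = Add(-18, -36) = -54)
Function('N')(k) = Mul(Add(-91, k), Add(19, k))
Mul(Add(-21022, -6375), Add(37067, Function('N')(Function('g')(-12)))) = Mul(Add(-21022, -6375), Add(37067, Add(-1729, Pow(-54, 2), Mul(-72, -54)))) = Mul(-27397, Add(37067, Add(-1729, 2916, 3888))) = Mul(-27397, Add(37067, 5075)) = Mul(-27397, 42142) = -1154564374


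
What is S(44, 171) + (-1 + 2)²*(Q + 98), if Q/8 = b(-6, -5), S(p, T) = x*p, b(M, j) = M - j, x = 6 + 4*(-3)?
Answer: -174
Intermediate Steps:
x = -6 (x = 6 - 12 = -6)
S(p, T) = -6*p
Q = -8 (Q = 8*(-6 - 1*(-5)) = 8*(-6 + 5) = 8*(-1) = -8)
S(44, 171) + (-1 + 2)²*(Q + 98) = -6*44 + (-1 + 2)²*(-8 + 98) = -264 + 1²*90 = -264 + 1*90 = -264 + 90 = -174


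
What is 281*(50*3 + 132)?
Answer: 79242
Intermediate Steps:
281*(50*3 + 132) = 281*(150 + 132) = 281*282 = 79242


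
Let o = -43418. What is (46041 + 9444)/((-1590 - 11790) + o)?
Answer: -55485/56798 ≈ -0.97688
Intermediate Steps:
(46041 + 9444)/((-1590 - 11790) + o) = (46041 + 9444)/((-1590 - 11790) - 43418) = 55485/(-13380 - 43418) = 55485/(-56798) = 55485*(-1/56798) = -55485/56798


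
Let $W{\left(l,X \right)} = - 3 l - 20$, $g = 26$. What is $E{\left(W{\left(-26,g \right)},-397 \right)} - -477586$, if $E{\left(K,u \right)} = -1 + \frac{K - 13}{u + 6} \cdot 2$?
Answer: $\frac{186735645}{391} \approx 4.7759 \cdot 10^{5}$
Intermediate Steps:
$W{\left(l,X \right)} = -20 - 3 l$
$E{\left(K,u \right)} = -1 + \frac{2 \left(-13 + K\right)}{6 + u}$ ($E{\left(K,u \right)} = -1 + \frac{-13 + K}{6 + u} 2 = -1 + \frac{2 \left(-13 + K\right)}{6 + u}$)
$E{\left(W{\left(-26,g \right)},-397 \right)} - -477586 = \frac{-32 - -397 + 2 \left(-20 - -78\right)}{6 - 397} - -477586 = \frac{-32 + 397 + 2 \left(-20 + 78\right)}{-391} + 477586 = - \frac{-32 + 397 + 2 \cdot 58}{391} + 477586 = - \frac{-32 + 397 + 116}{391} + 477586 = \left(- \frac{1}{391}\right) 481 + 477586 = - \frac{481}{391} + 477586 = \frac{186735645}{391}$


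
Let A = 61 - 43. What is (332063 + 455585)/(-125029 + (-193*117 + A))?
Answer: -98456/18449 ≈ -5.3367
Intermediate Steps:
A = 18
(332063 + 455585)/(-125029 + (-193*117 + A)) = (332063 + 455585)/(-125029 + (-193*117 + 18)) = 787648/(-125029 + (-22581 + 18)) = 787648/(-125029 - 22563) = 787648/(-147592) = 787648*(-1/147592) = -98456/18449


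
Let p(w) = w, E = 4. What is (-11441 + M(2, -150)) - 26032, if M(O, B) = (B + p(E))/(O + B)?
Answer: -2772929/74 ≈ -37472.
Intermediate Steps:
M(O, B) = (4 + B)/(B + O) (M(O, B) = (B + 4)/(O + B) = (4 + B)/(B + O))
(-11441 + M(2, -150)) - 26032 = (-11441 + (4 - 150)/(-150 + 2)) - 26032 = (-11441 - 146/(-148)) - 26032 = (-11441 - 1/148*(-146)) - 26032 = (-11441 + 73/74) - 26032 = -846561/74 - 26032 = -2772929/74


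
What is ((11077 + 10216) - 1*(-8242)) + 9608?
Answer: 39143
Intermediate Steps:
((11077 + 10216) - 1*(-8242)) + 9608 = (21293 + 8242) + 9608 = 29535 + 9608 = 39143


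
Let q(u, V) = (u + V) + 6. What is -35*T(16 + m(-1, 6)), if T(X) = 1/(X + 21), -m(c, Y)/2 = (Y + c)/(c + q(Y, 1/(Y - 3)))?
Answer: -595/614 ≈ -0.96906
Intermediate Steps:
q(u, V) = 6 + V + u (q(u, V) = (V + u) + 6 = 6 + V + u)
m(c, Y) = -2*(Y + c)/(6 + Y + c + 1/(-3 + Y)) (m(c, Y) = -2*(Y + c)/(c + (6 + 1/(Y - 3) + Y)) = -2*(Y + c)/(c + (6 + 1/(-3 + Y) + Y)) = -2*(Y + c)/(c + (6 + Y + 1/(-3 + Y))) = -2*(Y + c)/(6 + Y + c + 1/(-3 + Y)))
T(X) = 1/(21 + X)
-35*T(16 + m(-1, 6)) = -35/(21 + (16 - 2*(-3 + 6)*(6 - 1)/(1 - (-3 + 6) + (-3 + 6)*(6 + 6)))) = -35/(21 + (16 - 2*3*5/(1 - 1*3 + 3*12))) = -35/(21 + (16 - 2*3*5/(1 - 3 + 36))) = -35/(21 + (16 - 2*3*5/34)) = -35/(21 + (16 - 2*1/34*3*5)) = -35/(21 + (16 - 15/17)) = -35/(21 + 257/17) = -35/614/17 = -35*17/614 = -595/614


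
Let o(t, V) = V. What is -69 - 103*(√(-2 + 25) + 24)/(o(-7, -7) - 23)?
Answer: 67/5 + 103*√23/30 ≈ 29.866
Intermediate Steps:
-69 - 103*(√(-2 + 25) + 24)/(o(-7, -7) - 23) = -69 - 103*(√(-2 + 25) + 24)/(-7 - 23) = -69 - 103*(√23 + 24)/(-30) = -69 - 103*(24 + √23)*(-1)/30 = -69 - 103*(-⅘ - √23/30) = -69 + (412/5 + 103*√23/30) = 67/5 + 103*√23/30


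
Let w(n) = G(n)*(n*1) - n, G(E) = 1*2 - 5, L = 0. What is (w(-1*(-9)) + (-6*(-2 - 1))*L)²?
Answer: 1296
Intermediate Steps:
G(E) = -3 (G(E) = 2 - 5 = -3)
w(n) = -4*n (w(n) = -3*n - n = -4*n)
(w(-1*(-9)) + (-6*(-2 - 1))*L)² = (-(-4)*(-9) - 6*(-2 - 1)*0)² = (-4*9 - 6*(-3)*0)² = (-36 + 18*0)² = (-36 + 0)² = (-36)² = 1296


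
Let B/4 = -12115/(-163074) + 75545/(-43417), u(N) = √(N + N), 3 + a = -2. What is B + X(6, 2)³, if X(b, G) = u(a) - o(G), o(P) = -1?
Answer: -126249522691/3540091929 - 7*I*√10 ≈ -35.663 - 22.136*I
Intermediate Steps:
a = -5 (a = -3 - 2 = -5)
u(N) = √2*√N (u(N) = √(2*N) = √2*√N)
X(b, G) = 1 + I*√10 (X(b, G) = √2*√(-5) - 1*(-1) = √2*(I*√5) + 1 = I*√10 + 1 = 1 + I*√10)
B = -23586856750/3540091929 (B = 4*(-12115/(-163074) + 75545/(-43417)) = 4*(-12115*(-1/163074) + 75545*(-1/43417)) = 4*(12115/163074 - 75545/43417) = 4*(-11793428375/7080183858) = -23586856750/3540091929 ≈ -6.6628)
B + X(6, 2)³ = -23586856750/3540091929 + (1 + I*√10)³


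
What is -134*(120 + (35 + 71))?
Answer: -30284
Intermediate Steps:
-134*(120 + (35 + 71)) = -134*(120 + 106) = -134*226 = -1*30284 = -30284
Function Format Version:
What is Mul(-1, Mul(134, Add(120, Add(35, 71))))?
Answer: -30284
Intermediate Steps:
Mul(-1, Mul(134, Add(120, Add(35, 71)))) = Mul(-1, Mul(134, Add(120, 106))) = Mul(-1, Mul(134, 226)) = Mul(-1, 30284) = -30284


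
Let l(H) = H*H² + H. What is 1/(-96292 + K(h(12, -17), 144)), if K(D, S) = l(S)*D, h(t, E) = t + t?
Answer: 1/71570780 ≈ 1.3972e-8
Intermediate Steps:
l(H) = H + H³ (l(H) = H³ + H = H + H³)
h(t, E) = 2*t
K(D, S) = D*(S + S³) (K(D, S) = (S + S³)*D = D*(S + S³))
1/(-96292 + K(h(12, -17), 144)) = 1/(-96292 + (2*12)*144*(1 + 144²)) = 1/(-96292 + 24*144*(1 + 20736)) = 1/(-96292 + 24*144*20737) = 1/(-96292 + 71667072) = 1/71570780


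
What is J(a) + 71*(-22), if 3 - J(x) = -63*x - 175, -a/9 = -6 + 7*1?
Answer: -1951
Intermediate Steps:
a = -9 (a = -9*(-6 + 7*1) = -9*(-6 + 7) = -9*1 = -9)
J(x) = 178 + 63*x (J(x) = 3 - (-63*x - 175) = 3 - (-175 - 63*x) = 3 + (175 + 63*x) = 178 + 63*x)
J(a) + 71*(-22) = (178 + 63*(-9)) + 71*(-22) = (178 - 567) - 1562 = -389 - 1562 = -1951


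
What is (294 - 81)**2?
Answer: 45369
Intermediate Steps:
(294 - 81)**2 = 213**2 = 45369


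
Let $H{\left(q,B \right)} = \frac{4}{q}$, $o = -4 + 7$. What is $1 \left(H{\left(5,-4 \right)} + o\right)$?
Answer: $\frac{19}{5} \approx 3.8$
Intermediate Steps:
$o = 3$
$1 \left(H{\left(5,-4 \right)} + o\right) = 1 \left(\frac{4}{5} + 3\right) = 1 \cdot \frac{19}{5} = \frac{19}{5}$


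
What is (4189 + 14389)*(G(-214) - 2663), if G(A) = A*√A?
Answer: -49473214 - 3975692*I*√214 ≈ -4.9473e+7 - 5.8159e+7*I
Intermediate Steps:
G(A) = A^(3/2)
(4189 + 14389)*(G(-214) - 2663) = (4189 + 14389)*((-214)^(3/2) - 2663) = 18578*(-214*I*√214 - 2663) = 18578*(-2663 - 214*I*√214) = -49473214 - 3975692*I*√214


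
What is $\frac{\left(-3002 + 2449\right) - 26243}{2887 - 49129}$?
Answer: $\frac{638}{1101} \approx 0.57947$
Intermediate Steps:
$\frac{\left(-3002 + 2449\right) - 26243}{2887 - 49129} = \frac{-553 - 26243}{-46242} = \left(-26796\right) \left(- \frac{1}{46242}\right) = \frac{638}{1101}$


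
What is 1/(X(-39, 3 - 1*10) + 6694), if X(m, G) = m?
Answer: 1/6655 ≈ 0.00015026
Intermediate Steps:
1/(X(-39, 3 - 1*10) + 6694) = 1/(-39 + 6694) = 1/6655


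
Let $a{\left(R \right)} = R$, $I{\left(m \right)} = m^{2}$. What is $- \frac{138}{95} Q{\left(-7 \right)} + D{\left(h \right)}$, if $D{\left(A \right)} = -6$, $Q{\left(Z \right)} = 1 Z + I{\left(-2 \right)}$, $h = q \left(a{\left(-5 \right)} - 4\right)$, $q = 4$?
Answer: $- \frac{156}{95} \approx -1.6421$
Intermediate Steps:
$h = -36$ ($h = 4 \left(-5 - 4\right) = 4 \left(-9\right) = -36$)
$Q{\left(Z \right)} = 4 + Z$ ($Q{\left(Z \right)} = 1 Z + \left(-2\right)^{2} = Z + 4 = 4 + Z$)
$- \frac{138}{95} Q{\left(-7 \right)} + D{\left(h \right)} = - \frac{138}{95} \left(4 - 7\right) - 6 = \left(-138\right) \frac{1}{95} \left(-3\right) - 6 = \left(- \frac{138}{95}\right) \left(-3\right) - 6 = \frac{414}{95} - 6 = - \frac{156}{95}$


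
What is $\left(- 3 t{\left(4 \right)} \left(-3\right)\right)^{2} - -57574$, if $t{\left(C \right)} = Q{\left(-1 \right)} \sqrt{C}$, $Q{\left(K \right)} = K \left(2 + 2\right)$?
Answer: $62758$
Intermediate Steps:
$Q{\left(K \right)} = 4 K$ ($Q{\left(K \right)} = K 4 = 4 K$)
$t{\left(C \right)} = - 4 \sqrt{C}$ ($t{\left(C \right)} = 4 \left(-1\right) \sqrt{C} = - 4 \sqrt{C}$)
$\left(- 3 t{\left(4 \right)} \left(-3\right)\right)^{2} - -57574 = \left(- 3 \left(- 4 \sqrt{4}\right) \left(-3\right)\right)^{2} - -57574 = \left(- 3 \left(\left(-4\right) 2\right) \left(-3\right)\right)^{2} + 57574 = \left(\left(-3\right) \left(-8\right) \left(-3\right)\right)^{2} + 57574 = \left(24 \left(-3\right)\right)^{2} + 57574 = \left(-72\right)^{2} + 57574 = 5184 + 57574 = 62758$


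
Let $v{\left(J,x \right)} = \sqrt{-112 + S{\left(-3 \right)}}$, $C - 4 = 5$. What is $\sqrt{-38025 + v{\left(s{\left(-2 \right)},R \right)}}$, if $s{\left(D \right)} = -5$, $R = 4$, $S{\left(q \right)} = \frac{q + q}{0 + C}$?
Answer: $\frac{\sqrt{-342225 + 39 i \sqrt{6}}}{3} \approx 0.027217 + 195.0 i$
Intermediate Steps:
$C = 9$ ($C = 4 + 5 = 9$)
$S{\left(q \right)} = \frac{2 q}{9}$ ($S{\left(q \right)} = \frac{q + q}{0 + 9} = \frac{2 q}{9}$)
$v{\left(J,x \right)} = \frac{13 i \sqrt{6}}{3}$ ($v{\left(J,x \right)} = \sqrt{-112 + \frac{2}{9} \left(-3\right)} = \sqrt{-112 - \frac{2}{3}} = \sqrt{- \frac{338}{3}} = \frac{13 i \sqrt{6}}{3}$)
$\sqrt{-38025 + v{\left(s{\left(-2 \right)},R \right)}} = \sqrt{-38025 + \frac{13 i \sqrt{6}}{3}}$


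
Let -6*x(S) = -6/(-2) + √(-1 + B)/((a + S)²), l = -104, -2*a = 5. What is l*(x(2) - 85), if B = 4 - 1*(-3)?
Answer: 8892 + 208*√6/3 ≈ 9061.8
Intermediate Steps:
a = -5/2 (a = -½*5 = -5/2 ≈ -2.5000)
B = 7 (B = 4 + 3 = 7)
x(S) = -½ - √6/(6*(-5/2 + S)²) (x(S) = -(-6/(-2) + √(-1 + 7)/((-5/2 + S)²))/6 = -(-6*(-½) + √6/(-5/2 + S)²)/6 = -(3 + √6/(-5/2 + S)²)/6 = -½ - √6/(6*(-5/2 + S)²))
l*(x(2) - 85) = -104*((-½ - 2*√6/(3*(-5 + 2*2)²)) - 85) = -104*((-½ - 2*√6/(3*(-5 + 4)²)) - 85) = -104*((-½ - ⅔*√6/(-1)²) - 85) = -104*((-½ - ⅔*√6*1) - 85) = -104*((-½ - 2*√6/3) - 85) = -104*(-171/2 - 2*√6/3) = 8892 + 208*√6/3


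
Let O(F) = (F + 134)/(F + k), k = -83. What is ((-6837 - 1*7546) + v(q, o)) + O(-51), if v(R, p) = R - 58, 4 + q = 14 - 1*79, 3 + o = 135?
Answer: -1944423/134 ≈ -14511.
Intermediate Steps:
o = 132 (o = -3 + 135 = 132)
q = -69 (q = -4 + (14 - 1*79) = -4 + (14 - 79) = -4 - 65 = -69)
v(R, p) = -58 + R
O(F) = (134 + F)/(-83 + F) (O(F) = (F + 134)/(F - 83) = (134 + F)/(-83 + F))
((-6837 - 1*7546) + v(q, o)) + O(-51) = ((-6837 - 1*7546) + (-58 - 69)) + (134 - 51)/(-83 - 51) = ((-6837 - 7546) - 127) + 83/(-134) = (-14383 - 127) - 1/134*83 = -14510 - 83/134 = -1944423/134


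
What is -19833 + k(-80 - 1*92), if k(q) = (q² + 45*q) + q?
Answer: 1839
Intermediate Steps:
k(q) = q² + 46*q
-19833 + k(-80 - 1*92) = -19833 + (-80 - 1*92)*(46 + (-80 - 1*92)) = -19833 + (-80 - 92)*(46 + (-80 - 92)) = -19833 - 172*(46 - 172) = -19833 - 172*(-126) = -19833 + 21672 = 1839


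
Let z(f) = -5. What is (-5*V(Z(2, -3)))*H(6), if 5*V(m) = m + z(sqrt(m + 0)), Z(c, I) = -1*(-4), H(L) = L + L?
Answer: 12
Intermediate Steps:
H(L) = 2*L
Z(c, I) = 4
V(m) = -1 + m/5 (V(m) = (m - 5)/5 = (-5 + m)/5 = -1 + m/5)
(-5*V(Z(2, -3)))*H(6) = (-5*(-1 + (1/5)*4))*(2*6) = -5*(-1 + 4/5)*12 = -5*(-1/5)*12 = 1*12 = 12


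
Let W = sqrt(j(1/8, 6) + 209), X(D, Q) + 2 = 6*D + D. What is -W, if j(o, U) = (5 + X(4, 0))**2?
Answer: -3*sqrt(130) ≈ -34.205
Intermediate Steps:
X(D, Q) = -2 + 7*D (X(D, Q) = -2 + (6*D + D) = -2 + 7*D)
j(o, U) = 961 (j(o, U) = (5 + (-2 + 7*4))**2 = (5 + (-2 + 28))**2 = (5 + 26)**2 = 31**2 = 961)
W = 3*sqrt(130) (W = sqrt(961 + 209) = sqrt(1170) = 3*sqrt(130) ≈ 34.205)
-W = -3*sqrt(130)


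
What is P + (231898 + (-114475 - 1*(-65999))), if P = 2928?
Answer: 186350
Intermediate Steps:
P + (231898 + (-114475 - 1*(-65999))) = 2928 + (231898 + (-114475 - 1*(-65999))) = 2928 + (231898 + (-114475 + 65999)) = 2928 + (231898 - 48476) = 2928 + 183422 = 186350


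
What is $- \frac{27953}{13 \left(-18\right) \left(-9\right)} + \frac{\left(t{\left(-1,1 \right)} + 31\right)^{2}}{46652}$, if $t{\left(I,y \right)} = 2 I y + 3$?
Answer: $- \frac{325476703}{24562278} \approx -13.251$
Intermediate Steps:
$t{\left(I,y \right)} = 3 + 2 I y$ ($t{\left(I,y \right)} = 2 I y + 3 = 3 + 2 I y$)
$- \frac{27953}{13 \left(-18\right) \left(-9\right)} + \frac{\left(t{\left(-1,1 \right)} + 31\right)^{2}}{46652} = - \frac{27953}{13 \left(-18\right) \left(-9\right)} + \frac{\left(\left(3 + 2 \left(-1\right) 1\right) + 31\right)^{2}}{46652} = - \frac{27953}{\left(-234\right) \left(-9\right)} + \left(\left(3 - 2\right) + 31\right)^{2} \cdot \frac{1}{46652} = - \frac{27953}{2106} + \left(1 + 31\right)^{2} \cdot \frac{1}{46652} = \left(-27953\right) \frac{1}{2106} + 32^{2} \cdot \frac{1}{46652} = - \frac{27953}{2106} + 1024 \cdot \frac{1}{46652} = - \frac{27953}{2106} + \frac{256}{11663} = - \frac{325476703}{24562278}$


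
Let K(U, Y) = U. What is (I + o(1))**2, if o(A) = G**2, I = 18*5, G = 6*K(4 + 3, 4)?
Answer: 3437316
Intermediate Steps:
G = 42 (G = 6*(4 + 3) = 6*7 = 42)
I = 90
o(A) = 1764 (o(A) = 42**2 = 1764)
(I + o(1))**2 = (90 + 1764)**2 = 1854**2 = 3437316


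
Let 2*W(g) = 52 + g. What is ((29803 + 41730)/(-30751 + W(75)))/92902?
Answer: -71533/2850930125 ≈ -2.5091e-5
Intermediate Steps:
W(g) = 26 + g/2 (W(g) = (52 + g)/2 = 26 + g/2)
((29803 + 41730)/(-30751 + W(75)))/92902 = ((29803 + 41730)/(-30751 + (26 + (½)*75)))/92902 = (71533/(-30751 + (26 + 75/2)))*(1/92902) = (71533/(-30751 + 127/2))*(1/92902) = (71533/(-61375/2))*(1/92902) = (71533*(-2/61375))*(1/92902) = -143066/61375*1/92902 = -71533/2850930125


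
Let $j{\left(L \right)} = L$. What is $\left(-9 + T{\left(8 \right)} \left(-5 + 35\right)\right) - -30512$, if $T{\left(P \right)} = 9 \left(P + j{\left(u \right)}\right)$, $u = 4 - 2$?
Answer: $33203$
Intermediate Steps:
$u = 2$
$T{\left(P \right)} = 18 + 9 P$ ($T{\left(P \right)} = 9 \left(P + 2\right) = 9 \left(2 + P\right) = 18 + 9 P$)
$\left(-9 + T{\left(8 \right)} \left(-5 + 35\right)\right) - -30512 = \left(-9 + \left(18 + 9 \cdot 8\right) \left(-5 + 35\right)\right) - -30512 = \left(-9 + \left(18 + 72\right) 30\right) + 30512 = \left(-9 + 90 \cdot 30\right) + 30512 = \left(-9 + 2700\right) + 30512 = 2691 + 30512 = 33203$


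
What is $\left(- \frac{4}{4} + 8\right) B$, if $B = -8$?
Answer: $-56$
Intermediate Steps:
$\left(- \frac{4}{4} + 8\right) B = \left(- \frac{4}{4} + 8\right) \left(-8\right) = \left(\left(-4\right) \frac{1}{4} + 8\right) \left(-8\right) = \left(-1 + 8\right) \left(-8\right) = 7 \left(-8\right) = -56$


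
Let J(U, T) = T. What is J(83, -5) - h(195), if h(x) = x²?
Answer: -38030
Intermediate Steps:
J(83, -5) - h(195) = -5 - 1*195² = -5 - 1*38025 = -5 - 38025 = -38030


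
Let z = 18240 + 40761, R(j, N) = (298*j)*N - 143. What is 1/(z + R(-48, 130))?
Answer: -1/1800662 ≈ -5.5535e-7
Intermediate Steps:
R(j, N) = -143 + 298*N*j (R(j, N) = 298*N*j - 143 = -143 + 298*N*j)
z = 59001
1/(z + R(-48, 130)) = 1/(59001 + (-143 + 298*130*(-48))) = 1/(59001 + (-143 - 1859520)) = 1/(59001 - 1859663) = 1/(-1800662) = -1/1800662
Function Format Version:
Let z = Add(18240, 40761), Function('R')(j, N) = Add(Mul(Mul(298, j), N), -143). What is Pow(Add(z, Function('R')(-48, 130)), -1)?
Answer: Rational(-1, 1800662) ≈ -5.5535e-7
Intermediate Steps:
Function('R')(j, N) = Add(-143, Mul(298, N, j)) (Function('R')(j, N) = Add(Mul(298, N, j), -143) = Add(-143, Mul(298, N, j)))
z = 59001
Pow(Add(z, Function('R')(-48, 130)), -1) = Pow(Add(59001, Add(-143, Mul(298, 130, -48))), -1) = Pow(Add(59001, Add(-143, -1859520)), -1) = Pow(Add(59001, -1859663), -1) = Pow(-1800662, -1) = Rational(-1, 1800662)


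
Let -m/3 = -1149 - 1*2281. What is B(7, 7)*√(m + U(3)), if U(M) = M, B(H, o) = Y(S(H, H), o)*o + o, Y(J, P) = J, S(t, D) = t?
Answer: 56*√10293 ≈ 5681.4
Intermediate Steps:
m = 10290 (m = -3*(-1149 - 1*2281) = -3*(-1149 - 2281) = -3*(-3430) = 10290)
B(H, o) = o + H*o (B(H, o) = H*o + o = o + H*o)
B(7, 7)*√(m + U(3)) = (7*(1 + 7))*√(10290 + 3) = (7*8)*√10293 = 56*√10293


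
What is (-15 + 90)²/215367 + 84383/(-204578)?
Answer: -5674187437/14686450042 ≈ -0.38636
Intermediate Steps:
(-15 + 90)²/215367 + 84383/(-204578) = 75²*(1/215367) + 84383*(-1/204578) = 5625*(1/215367) - 84383/204578 = 1875/71789 - 84383/204578 = -5674187437/14686450042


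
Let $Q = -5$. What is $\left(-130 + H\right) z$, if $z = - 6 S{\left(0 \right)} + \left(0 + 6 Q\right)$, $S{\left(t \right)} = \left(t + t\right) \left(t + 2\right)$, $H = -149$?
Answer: $8370$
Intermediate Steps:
$S{\left(t \right)} = 2 t \left(2 + t\right)$
$z = -30$ ($z = - 6 \cdot 2 \cdot 0 \left(2 + 0\right) + \left(0 + 6 \left(-5\right)\right) = - 6 \cdot 2 \cdot 0 \cdot 2 + \left(0 - 30\right) = \left(-6\right) 0 - 30 = 0 - 30 = -30$)
$\left(-130 + H\right) z = \left(-130 - 149\right) \left(-30\right) = \left(-279\right) \left(-30\right) = 8370$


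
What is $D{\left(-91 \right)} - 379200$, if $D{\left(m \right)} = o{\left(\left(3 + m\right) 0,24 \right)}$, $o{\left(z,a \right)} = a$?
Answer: $-379176$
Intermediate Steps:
$D{\left(m \right)} = 24$
$D{\left(-91 \right)} - 379200 = 24 - 379200 = -379176$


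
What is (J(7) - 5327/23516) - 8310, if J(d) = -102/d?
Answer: -1370361641/164612 ≈ -8324.8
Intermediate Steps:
(J(7) - 5327/23516) - 8310 = (-102/7 - 5327/23516) - 8310 = -2435921/164612 - 8310 = -1370361641/164612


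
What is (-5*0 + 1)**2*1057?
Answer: 1057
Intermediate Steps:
(-5*0 + 1)**2*1057 = (0 + 1)**2*1057 = 1**2*1057 = 1*1057 = 1057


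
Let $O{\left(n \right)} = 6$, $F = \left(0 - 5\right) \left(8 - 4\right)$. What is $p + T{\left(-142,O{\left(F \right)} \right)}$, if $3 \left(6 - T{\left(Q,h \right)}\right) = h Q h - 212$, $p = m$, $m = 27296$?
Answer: $\frac{87230}{3} \approx 29077.0$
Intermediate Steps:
$F = -20$ ($F = \left(-5\right) 4 = -20$)
$p = 27296$
$T{\left(Q,h \right)} = \frac{230}{3} - \frac{Q h^{2}}{3}$ ($T{\left(Q,h \right)} = 6 - \frac{h Q h - 212}{3} = 6 - \frac{Q h h - 212}{3} = 6 - \frac{Q h^{2} - 212}{3} = 6 - \frac{-212 + Q h^{2}}{3} = 6 - \left(- \frac{212}{3} + \frac{Q h^{2}}{3}\right) = \frac{230}{3} - \frac{Q h^{2}}{3}$)
$p + T{\left(-142,O{\left(F \right)} \right)} = 27296 - \left(- \frac{230}{3} - \frac{142 \cdot 6^{2}}{3}\right) = 27296 - \left(- \frac{230}{3} - 1704\right) = 27296 + \left(\frac{230}{3} + 1704\right) = 27296 + \frac{5342}{3} = \frac{87230}{3}$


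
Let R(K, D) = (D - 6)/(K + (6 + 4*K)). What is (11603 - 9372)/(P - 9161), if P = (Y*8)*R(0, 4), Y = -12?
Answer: -2231/9129 ≈ -0.24439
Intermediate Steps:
R(K, D) = (-6 + D)/(6 + 5*K)
P = 32 (P = (-12*8)*((-6 + 4)/(6 + 5*0)) = -96*(-2)/(6 + 0) = -96*(-2)/6 = -16*(-2) = -96*(-1/3) = 32)
(11603 - 9372)/(P - 9161) = (11603 - 9372)/(32 - 9161) = 2231/(-9129) = 2231*(-1/9129) = -2231/9129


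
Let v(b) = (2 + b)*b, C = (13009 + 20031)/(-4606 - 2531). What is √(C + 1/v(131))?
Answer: I*√7953416295743737/41449317 ≈ 2.1516*I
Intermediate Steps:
C = -33040/7137 (C = 33040/(-7137) = 33040*(-1/7137) = -33040/7137 ≈ -4.6294)
v(b) = b*(2 + b)
√(C + 1/v(131)) = √(-33040/7137 + 1/(131*(2 + 131))) = √(-33040/7137 + 1/(131*133)) = √(-33040/7137 + 1/17423) = √(-575648783/124347951) = I*√7953416295743737/41449317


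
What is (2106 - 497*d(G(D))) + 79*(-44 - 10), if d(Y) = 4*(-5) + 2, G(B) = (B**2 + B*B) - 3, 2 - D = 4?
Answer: 6786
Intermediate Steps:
D = -2 (D = 2 - 1*4 = 2 - 4 = -2)
G(B) = -3 + 2*B**2 (G(B) = (B**2 + B**2) - 3 = 2*B**2 - 3 = -3 + 2*B**2)
d(Y) = -18 (d(Y) = -20 + 2 = -18)
(2106 - 497*d(G(D))) + 79*(-44 - 10) = (2106 - 497*(-18)) + 79*(-44 - 10) = (2106 + 8946) + 79*(-54) = 11052 - 4266 = 6786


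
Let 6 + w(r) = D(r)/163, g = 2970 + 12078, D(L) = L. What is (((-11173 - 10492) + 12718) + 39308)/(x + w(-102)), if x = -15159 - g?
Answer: -4948843/4924821 ≈ -1.0049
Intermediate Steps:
g = 15048
x = -30207 (x = -15159 - 1*15048 = -15159 - 15048 = -30207)
w(r) = -6 + r/163
(((-11173 - 10492) + 12718) + 39308)/(x + w(-102)) = (((-11173 - 10492) + 12718) + 39308)/(-30207 + (-6 + (1/163)*(-102))) = ((-21665 + 12718) + 39308)/(-30207 + (-6 - 102/163)) = (-8947 + 39308)/(-30207 - 1080/163) = 30361/(-4924821/163) = 30361*(-163/4924821) = -4948843/4924821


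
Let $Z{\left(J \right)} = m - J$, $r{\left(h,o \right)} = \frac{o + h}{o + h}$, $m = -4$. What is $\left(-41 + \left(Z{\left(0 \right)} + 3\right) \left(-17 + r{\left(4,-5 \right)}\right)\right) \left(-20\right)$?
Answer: $500$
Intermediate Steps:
$r{\left(h,o \right)} = 1$ ($r{\left(h,o \right)} = \frac{h + o}{h + o} = 1$)
$Z{\left(J \right)} = -4 - J$
$\left(-41 + \left(Z{\left(0 \right)} + 3\right) \left(-17 + r{\left(4,-5 \right)}\right)\right) \left(-20\right) = \left(-41 + \left(\left(-4 - 0\right) + 3\right) \left(-17 + 1\right)\right) \left(-20\right) = \left(-41 + \left(\left(-4 + 0\right) + 3\right) \left(-16\right)\right) \left(-20\right) = \left(-41 + \left(-4 + 3\right) \left(-16\right)\right) \left(-20\right) = \left(-41 - -16\right) \left(-20\right) = \left(-41 + 16\right) \left(-20\right) = \left(-25\right) \left(-20\right) = 500$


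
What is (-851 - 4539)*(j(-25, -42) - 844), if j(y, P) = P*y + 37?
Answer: -1309770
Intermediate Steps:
j(y, P) = 37 + P*y
(-851 - 4539)*(j(-25, -42) - 844) = (-851 - 4539)*((37 - 42*(-25)) - 844) = -5390*((37 + 1050) - 844) = -5390*(1087 - 844) = -5390*243 = -1309770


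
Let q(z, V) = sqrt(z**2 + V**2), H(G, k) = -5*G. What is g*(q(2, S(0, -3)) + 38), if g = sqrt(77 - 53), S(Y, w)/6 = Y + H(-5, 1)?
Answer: 4*sqrt(6)*(19 + sqrt(5626)) ≈ 921.07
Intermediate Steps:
S(Y, w) = 150 + 6*Y (S(Y, w) = 6*(Y - 5*(-5)) = 6*(Y + 25) = 6*(25 + Y) = 150 + 6*Y)
g = 2*sqrt(6) (g = sqrt(24) = 2*sqrt(6) ≈ 4.8990)
q(z, V) = sqrt(V**2 + z**2)
g*(q(2, S(0, -3)) + 38) = (2*sqrt(6))*(sqrt((150 + 6*0)**2 + 2**2) + 38) = (2*sqrt(6))*(sqrt((150 + 0)**2 + 4) + 38) = (2*sqrt(6))*(sqrt(150**2 + 4) + 38) = (2*sqrt(6))*(sqrt(22500 + 4) + 38) = (2*sqrt(6))*(sqrt(22504) + 38) = (2*sqrt(6))*(2*sqrt(5626) + 38) = (2*sqrt(6))*(38 + 2*sqrt(5626)) = 2*sqrt(6)*(38 + 2*sqrt(5626))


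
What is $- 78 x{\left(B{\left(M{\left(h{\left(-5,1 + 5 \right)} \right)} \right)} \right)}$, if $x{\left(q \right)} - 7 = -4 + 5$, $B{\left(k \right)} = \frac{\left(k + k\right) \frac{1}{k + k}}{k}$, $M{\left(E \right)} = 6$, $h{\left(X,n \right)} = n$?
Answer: $-624$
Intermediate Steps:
$B{\left(k \right)} = \frac{1}{k}$ ($B{\left(k \right)} = \frac{2 k \frac{1}{2 k}}{k} = 1 \frac{1}{k} = \frac{1}{k}$)
$x{\left(q \right)} = 8$ ($x{\left(q \right)} = 7 + \left(-4 + 5\right) = 7 + 1 = 8$)
$- 78 x{\left(B{\left(M{\left(h{\left(-5,1 + 5 \right)} \right)} \right)} \right)} = \left(-78\right) 8 = -624$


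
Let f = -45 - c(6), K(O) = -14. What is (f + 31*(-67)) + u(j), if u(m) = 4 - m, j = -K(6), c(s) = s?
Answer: -2138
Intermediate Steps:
f = -51 (f = -45 - 1*6 = -45 - 6 = -51)
j = 14 (j = -1*(-14) = 14)
(f + 31*(-67)) + u(j) = (-51 + 31*(-67)) + (4 - 1*14) = (-51 - 2077) + (4 - 14) = -2128 - 10 = -2138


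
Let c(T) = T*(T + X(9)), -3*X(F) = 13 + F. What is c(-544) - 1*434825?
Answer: -404699/3 ≈ -1.3490e+5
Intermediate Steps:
X(F) = -13/3 - F/3 (X(F) = -(13 + F)/3 = -13/3 - F/3)
c(T) = T*(-22/3 + T) (c(T) = T*(T + (-13/3 - 1/3*9)) = T*(T + (-13/3 - 3)) = T*(T - 22/3) = T*(-22/3 + T))
c(-544) - 1*434825 = (1/3)*(-544)*(-22 + 3*(-544)) - 1*434825 = (1/3)*(-544)*(-22 - 1632) - 434825 = (1/3)*(-544)*(-1654) - 434825 = 899776/3 - 434825 = -404699/3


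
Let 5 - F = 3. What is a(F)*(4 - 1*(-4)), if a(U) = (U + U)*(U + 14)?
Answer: 512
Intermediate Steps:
F = 2 (F = 5 - 1*3 = 5 - 3 = 2)
a(U) = 2*U*(14 + U) (a(U) = (2*U)*(14 + U) = 2*U*(14 + U))
a(F)*(4 - 1*(-4)) = (2*2*(14 + 2))*(4 - 1*(-4)) = (2*2*16)*(4 + 4) = 64*8 = 512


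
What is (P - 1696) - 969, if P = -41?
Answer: -2706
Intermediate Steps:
(P - 1696) - 969 = (-41 - 1696) - 969 = -1737 - 969 = -2706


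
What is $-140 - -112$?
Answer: $-28$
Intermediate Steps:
$-140 - -112 = -140 + 112 = -28$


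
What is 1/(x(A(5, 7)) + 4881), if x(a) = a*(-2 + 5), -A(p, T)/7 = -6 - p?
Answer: 1/5112 ≈ 0.00019562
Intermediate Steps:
A(p, T) = 42 + 7*p (A(p, T) = -7*(-6 - p) = 42 + 7*p)
x(a) = 3*a (x(a) = a*3 = 3*a)
1/(x(A(5, 7)) + 4881) = 1/(3*(42 + 7*5) + 4881) = 1/(3*(42 + 35) + 4881) = 1/(3*77 + 4881) = 1/(231 + 4881) = 1/5112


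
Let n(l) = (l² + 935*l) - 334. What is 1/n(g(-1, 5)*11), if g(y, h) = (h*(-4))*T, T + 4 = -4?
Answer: 1/4742866 ≈ 2.1084e-7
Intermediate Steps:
T = -8 (T = -4 - 4 = -8)
g(y, h) = 32*h (g(y, h) = (h*(-4))*(-8) = -4*h*(-8) = 32*h)
n(l) = -334 + l² + 935*l
1/n(g(-1, 5)*11) = 1/(-334 + ((32*5)*11)² + 935*((32*5)*11)) = 1/(-334 + (160*11)² + 935*(160*11)) = 1/(-334 + 1760² + 935*1760) = 1/(-334 + 3097600 + 1645600) = 1/4742866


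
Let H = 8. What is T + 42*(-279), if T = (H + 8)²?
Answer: -11462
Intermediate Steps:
T = 256 (T = (8 + 8)² = 16² = 256)
T + 42*(-279) = 256 + 42*(-279) = 256 - 11718 = -11462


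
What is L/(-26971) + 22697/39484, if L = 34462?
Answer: -748536821/1064922964 ≈ -0.70290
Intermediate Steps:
L/(-26971) + 22697/39484 = 34462/(-26971) + 22697/39484 = 34462*(-1/26971) + 22697*(1/39484) = -34462/26971 + 22697/39484 = -748536821/1064922964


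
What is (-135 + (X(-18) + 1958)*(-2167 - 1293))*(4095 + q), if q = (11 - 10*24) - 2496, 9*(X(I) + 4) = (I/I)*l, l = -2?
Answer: -83353341350/9 ≈ -9.2615e+9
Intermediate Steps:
X(I) = -38/9 (X(I) = -4 + ((I/I)*(-2))/9 = -4 + (1*(-2))/9 = -4 + (⅑)*(-2) = -4 - 2/9 = -38/9)
q = -2725 (q = (11 - 240) - 2496 = -229 - 2496 = -2725)
(-135 + (X(-18) + 1958)*(-2167 - 1293))*(4095 + q) = (-135 + (-38/9 + 1958)*(-2167 - 1293))*(4095 - 2725) = (-135 + (17584/9)*(-3460))*1370 = (-135 - 60840640/9)*1370 = -60841855/9*1370 = -83353341350/9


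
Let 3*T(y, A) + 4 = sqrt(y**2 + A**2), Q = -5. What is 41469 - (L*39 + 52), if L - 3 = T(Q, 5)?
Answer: 41352 - 65*sqrt(2) ≈ 41260.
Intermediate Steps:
T(y, A) = -4/3 + sqrt(A**2 + y**2)/3 (T(y, A) = -4/3 + sqrt(y**2 + A**2)/3 = -4/3 + sqrt(A**2 + y**2)/3)
L = 5/3 + 5*sqrt(2)/3 (L = 3 + (-4/3 + sqrt(5**2 + (-5)**2)/3) = 3 + (-4/3 + sqrt(25 + 25)/3) = 3 + (-4/3 + sqrt(50)/3) = 3 + (-4/3 + (5*sqrt(2))/3) = 3 + (-4/3 + 5*sqrt(2)/3) = 5/3 + 5*sqrt(2)/3 ≈ 4.0237)
41469 - (L*39 + 52) = 41469 - ((5/3 + 5*sqrt(2)/3)*39 + 52) = 41469 - ((65 + 65*sqrt(2)) + 52) = 41469 - (117 + 65*sqrt(2)) = 41469 + (-117 - 65*sqrt(2)) = 41352 - 65*sqrt(2)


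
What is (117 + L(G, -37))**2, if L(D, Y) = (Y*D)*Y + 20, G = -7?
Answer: 89226916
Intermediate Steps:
L(D, Y) = 20 + D*Y**2 (L(D, Y) = (D*Y)*Y + 20 = D*Y**2 + 20 = 20 + D*Y**2)
(117 + L(G, -37))**2 = (117 + (20 - 7*(-37)**2))**2 = (117 + (20 - 7*1369))**2 = (117 + (20 - 9583))**2 = (117 - 9563)**2 = (-9446)**2 = 89226916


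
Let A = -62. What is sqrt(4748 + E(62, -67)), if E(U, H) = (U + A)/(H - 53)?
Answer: 2*sqrt(1187) ≈ 68.906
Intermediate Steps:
E(U, H) = (-62 + U)/(-53 + H) (E(U, H) = (U - 62)/(H - 53) = (-62 + U)/(-53 + H))
sqrt(4748 + E(62, -67)) = sqrt(4748 + (-62 + 62)/(-53 - 67)) = sqrt(4748 + 0/(-120)) = sqrt(4748 - 1/120*0) = sqrt(4748 + 0) = sqrt(4748) = 2*sqrt(1187)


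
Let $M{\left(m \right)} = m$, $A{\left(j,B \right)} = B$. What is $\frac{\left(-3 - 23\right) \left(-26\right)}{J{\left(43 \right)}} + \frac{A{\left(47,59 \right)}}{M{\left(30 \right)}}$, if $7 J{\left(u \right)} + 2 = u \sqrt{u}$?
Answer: $\frac{552733}{265010} + \frac{203476 \sqrt{43}}{79503} \approx 18.868$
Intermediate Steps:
$J{\left(u \right)} = - \frac{2}{7} + \frac{u^{\frac{3}{2}}}{7}$ ($J{\left(u \right)} = - \frac{2}{7} + \frac{u \sqrt{u}}{7} = - \frac{2}{7} + \frac{u^{\frac{3}{2}}}{7}$)
$\frac{\left(-3 - 23\right) \left(-26\right)}{J{\left(43 \right)}} + \frac{A{\left(47,59 \right)}}{M{\left(30 \right)}} = \frac{\left(-3 - 23\right) \left(-26\right)}{- \frac{2}{7} + \frac{43^{\frac{3}{2}}}{7}} + \frac{59}{30} = \frac{\left(-26\right) \left(-26\right)}{- \frac{2}{7} + \frac{43 \sqrt{43}}{7}} + 59 \cdot \frac{1}{30} = \frac{676}{- \frac{2}{7} + \frac{43 \sqrt{43}}{7}} + \frac{59}{30} = \frac{59}{30} + \frac{676}{- \frac{2}{7} + \frac{43 \sqrt{43}}{7}}$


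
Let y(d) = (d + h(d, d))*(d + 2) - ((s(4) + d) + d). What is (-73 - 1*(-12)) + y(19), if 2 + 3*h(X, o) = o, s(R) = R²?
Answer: 403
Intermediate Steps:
h(X, o) = -⅔ + o/3
y(d) = -16 - 2*d + (2 + d)*(-⅔ + 4*d/3) (y(d) = (d + (-⅔ + d/3))*(d + 2) - ((4² + d) + d) = (-⅔ + 4*d/3)*(2 + d) - ((16 + d) + d) = (2 + d)*(-⅔ + 4*d/3) - (16 + 2*d) = (2 + d)*(-⅔ + 4*d/3) + (-16 - 2*d) = -16 - 2*d + (2 + d)*(-⅔ + 4*d/3))
(-73 - 1*(-12)) + y(19) = (-73 - 1*(-12)) + (-52/3 + (4/3)*19²) = (-73 + 12) + (-52/3 + (4/3)*361) = -61 + (-52/3 + 1444/3) = -61 + 464 = 403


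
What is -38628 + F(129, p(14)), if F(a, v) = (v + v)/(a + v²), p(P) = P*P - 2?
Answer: -1458786032/37765 ≈ -38628.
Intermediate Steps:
p(P) = -2 + P² (p(P) = P² - 2 = -2 + P²)
F(a, v) = 2*v/(a + v²) (F(a, v) = (2*v)/(a + v²) = 2*v/(a + v²))
-38628 + F(129, p(14)) = -38628 + 2*(-2 + 14²)/(129 + (-2 + 14²)²) = -38628 + 2*(-2 + 196)/(129 + (-2 + 196)²) = -38628 + 2*194/(129 + 194²) = -38628 + 2*194/(129 + 37636) = -38628 + 2*194/37765 = -38628 + 2*194*(1/37765) = -38628 + 388/37765 = -1458786032/37765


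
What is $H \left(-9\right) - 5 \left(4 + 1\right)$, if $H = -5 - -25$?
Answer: $-205$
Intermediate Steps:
$H = 20$ ($H = -5 + 25 = 20$)
$H \left(-9\right) - 5 \left(4 + 1\right) = 20 \left(-9\right) - 5 \left(4 + 1\right) = -180 - 25 = -205$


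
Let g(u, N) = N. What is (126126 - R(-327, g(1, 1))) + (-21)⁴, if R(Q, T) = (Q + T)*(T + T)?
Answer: 321259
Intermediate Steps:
R(Q, T) = 2*T*(Q + T) (R(Q, T) = (Q + T)*(2*T) = 2*T*(Q + T))
(126126 - R(-327, g(1, 1))) + (-21)⁴ = (126126 - 2*(-327 + 1)) + (-21)⁴ = (126126 - 2*(-326)) + 194481 = (126126 - 1*(-652)) + 194481 = (126126 + 652) + 194481 = 126778 + 194481 = 321259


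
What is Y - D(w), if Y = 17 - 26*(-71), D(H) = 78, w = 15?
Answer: 1785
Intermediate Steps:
Y = 1863 (Y = 17 + 1846 = 1863)
Y - D(w) = 1863 - 1*78 = 1863 - 78 = 1785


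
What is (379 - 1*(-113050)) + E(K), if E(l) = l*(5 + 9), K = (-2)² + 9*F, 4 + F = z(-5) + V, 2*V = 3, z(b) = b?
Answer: 112540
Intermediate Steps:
V = 3/2 (V = (½)*3 = 3/2 ≈ 1.5000)
F = -15/2 (F = -4 + (-5 + 3/2) = -4 - 7/2 = -15/2 ≈ -7.5000)
K = -127/2 (K = (-2)² + 9*(-15/2) = 4 - 135/2 = -127/2 ≈ -63.500)
E(l) = 14*l (E(l) = l*14 = 14*l)
(379 - 1*(-113050)) + E(K) = (379 - 1*(-113050)) + 14*(-127/2) = (379 + 113050) - 889 = 113429 - 889 = 112540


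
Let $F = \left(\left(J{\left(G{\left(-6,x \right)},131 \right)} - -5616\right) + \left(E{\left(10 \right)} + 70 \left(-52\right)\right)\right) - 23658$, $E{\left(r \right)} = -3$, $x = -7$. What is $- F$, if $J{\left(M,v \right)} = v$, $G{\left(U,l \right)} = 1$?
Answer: $21554$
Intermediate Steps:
$F = -21554$ ($F = \left(\left(131 - -5616\right) + \left(-3 + 70 \left(-52\right)\right)\right) - 23658 = \left(\left(131 + 5616\right) - 3643\right) - 23658 = \left(5747 - 3643\right) - 23658 = 2104 - 23658 = -21554$)
$- F = \left(-1\right) \left(-21554\right) = 21554$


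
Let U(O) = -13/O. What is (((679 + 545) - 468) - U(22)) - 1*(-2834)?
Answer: 78993/22 ≈ 3590.6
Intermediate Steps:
(((679 + 545) - 468) - U(22)) - 1*(-2834) = (((679 + 545) - 468) - (-13)/22) - 1*(-2834) = ((1224 - 468) - (-13)/22) + 2834 = (756 - 1*(-13/22)) + 2834 = (756 + 13/22) + 2834 = 16645/22 + 2834 = 78993/22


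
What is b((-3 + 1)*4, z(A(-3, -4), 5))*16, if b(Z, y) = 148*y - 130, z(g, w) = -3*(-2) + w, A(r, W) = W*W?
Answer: 23968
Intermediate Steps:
A(r, W) = W**2
z(g, w) = 6 + w
b(Z, y) = -130 + 148*y
b((-3 + 1)*4, z(A(-3, -4), 5))*16 = (-130 + 148*(6 + 5))*16 = (-130 + 148*11)*16 = (-130 + 1628)*16 = 1498*16 = 23968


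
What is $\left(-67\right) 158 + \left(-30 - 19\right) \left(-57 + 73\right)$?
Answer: $-11370$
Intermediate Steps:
$\left(-67\right) 158 + \left(-30 - 19\right) \left(-57 + 73\right) = -10586 - 784 = -11370$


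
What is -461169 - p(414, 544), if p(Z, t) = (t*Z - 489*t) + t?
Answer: -420913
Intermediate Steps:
p(Z, t) = -488*t + Z*t (p(Z, t) = (Z*t - 489*t) + t = (-489*t + Z*t) + t = -488*t + Z*t)
-461169 - p(414, 544) = -461169 - 544*(-488 + 414) = -461169 - 544*(-74) = -461169 - 1*(-40256) = -461169 + 40256 = -420913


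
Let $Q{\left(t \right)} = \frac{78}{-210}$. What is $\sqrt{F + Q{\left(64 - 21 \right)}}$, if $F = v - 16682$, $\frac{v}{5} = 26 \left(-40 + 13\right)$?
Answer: $\frac{i \sqrt{24735655}}{35} \approx 142.1 i$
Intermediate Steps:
$v = -3510$ ($v = 5 \cdot 26 \left(-40 + 13\right) = 5 \cdot 26 \left(-27\right) = 5 \left(-702\right) = -3510$)
$Q{\left(t \right)} = - \frac{13}{35}$ ($Q{\left(t \right)} = 78 \left(- \frac{1}{210}\right) = - \frac{13}{35}$)
$F = -20192$ ($F = -3510 - 16682 = -20192$)
$\sqrt{F + Q{\left(64 - 21 \right)}} = \sqrt{-20192 - \frac{13}{35}} = \sqrt{- \frac{706733}{35}} = \frac{i \sqrt{24735655}}{35}$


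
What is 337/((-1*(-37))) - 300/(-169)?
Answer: 68053/6253 ≈ 10.883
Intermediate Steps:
337/((-1*(-37))) - 300/(-169) = 337/37 - 300*(-1/169) = 337*(1/37) + 300/169 = 337/37 + 300/169 = 68053/6253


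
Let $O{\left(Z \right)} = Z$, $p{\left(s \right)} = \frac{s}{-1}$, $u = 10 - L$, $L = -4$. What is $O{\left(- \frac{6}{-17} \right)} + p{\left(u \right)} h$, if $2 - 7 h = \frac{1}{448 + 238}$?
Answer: $- \frac{21249}{5831} \approx -3.6441$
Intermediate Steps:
$h = \frac{1371}{4802}$ ($h = \frac{2}{7} - \frac{1}{7 \left(448 + 238\right)} = \frac{2}{7} - \frac{1}{7 \cdot 686} = \frac{2}{7} - \frac{1}{4802} = \frac{1371}{4802} \approx 0.28551$)
$u = 14$ ($u = 10 - -4 = 10 + 4 = 14$)
$p{\left(s \right)} = - s$ ($p{\left(s \right)} = s \left(-1\right) = - s$)
$O{\left(- \frac{6}{-17} \right)} + p{\left(u \right)} h = - \frac{6}{-17} + \left(-1\right) 14 \cdot \frac{1371}{4802} = \left(-6\right) \left(- \frac{1}{17}\right) - \frac{1371}{343} = \frac{6}{17} - \frac{1371}{343} = - \frac{21249}{5831}$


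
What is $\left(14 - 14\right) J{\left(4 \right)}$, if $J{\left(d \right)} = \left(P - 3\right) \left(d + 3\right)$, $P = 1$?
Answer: $0$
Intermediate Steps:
$J{\left(d \right)} = -6 - 2 d$ ($J{\left(d \right)} = \left(1 - 3\right) \left(d + 3\right) = - 2 \left(3 + d\right) = -6 - 2 d$)
$\left(14 - 14\right) J{\left(4 \right)} = \left(14 - 14\right) \left(-6 - 8\right) = 0 \left(-6 - 8\right) = 0 \left(-14\right) = 0$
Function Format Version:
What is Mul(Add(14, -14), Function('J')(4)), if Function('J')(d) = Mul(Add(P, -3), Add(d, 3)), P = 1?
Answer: 0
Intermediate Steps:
Function('J')(d) = Add(-6, Mul(-2, d)) (Function('J')(d) = Mul(Add(1, -3), Add(d, 3)) = Mul(-2, Add(3, d)) = Add(-6, Mul(-2, d)))
Mul(Add(14, -14), Function('J')(4)) = Mul(Add(14, -14), Add(-6, Mul(-2, 4))) = Mul(0, Add(-6, -8)) = Mul(0, -14) = 0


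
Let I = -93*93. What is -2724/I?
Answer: 908/2883 ≈ 0.31495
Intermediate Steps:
I = -8649
-2724/I = -2724/(-8649) = -2724*(-1/8649) = 908/2883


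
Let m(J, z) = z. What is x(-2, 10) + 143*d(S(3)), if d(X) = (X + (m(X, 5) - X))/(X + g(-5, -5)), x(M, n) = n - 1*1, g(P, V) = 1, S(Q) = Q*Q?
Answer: 161/2 ≈ 80.500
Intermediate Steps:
S(Q) = Q²
x(M, n) = -1 + n (x(M, n) = n - 1 = -1 + n)
d(X) = 5/(1 + X) (d(X) = (X + (5 - X))/(X + 1) = 5/(1 + X))
x(-2, 10) + 143*d(S(3)) = (-1 + 10) + 143*(5/(1 + 3²)) = 9 + 143*(5/(1 + 9)) = 9 + 143*(5/10) = 9 + 143*(5*(⅒)) = 9 + 143*(½) = 9 + 143/2 = 161/2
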